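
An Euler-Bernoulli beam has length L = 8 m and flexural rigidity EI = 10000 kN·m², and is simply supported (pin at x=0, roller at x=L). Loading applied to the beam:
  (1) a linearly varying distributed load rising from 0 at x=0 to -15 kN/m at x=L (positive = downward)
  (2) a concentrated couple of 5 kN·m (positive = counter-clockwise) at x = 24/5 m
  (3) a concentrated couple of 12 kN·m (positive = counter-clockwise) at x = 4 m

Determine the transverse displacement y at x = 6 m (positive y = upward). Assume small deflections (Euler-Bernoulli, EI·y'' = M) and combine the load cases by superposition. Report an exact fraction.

y(6) = 377/12500 m

Load 1 — triangular load w₀=-15 kN/m (0→w₀ over full span):
  y_1 = -w₀x(7L⁴-10L²x²+3x⁴)/(360LEI) = -(-15)·6·(7·8⁴-10·8²·6²+3·6⁴)/(360·8·10000) = 119/4000 m
Load 2 — applied couple M₀=5 kN·m at a=24/5 m (b=L-a=16/5):
  y_2 = (M₀x³/(6L)-M₀(x-a)²/2+C₁x)/EI  [x>a] with C₁=M₀(3b²-L²)/(6L)=-52/15 = (5·6³/(6·8)-5·(6-(24/5))²/2+(-52/15)·6)/10000 = -19/100000 m
Load 3 — applied couple M₀=12 kN·m at a=4 m (b=L-a=4):
  y_3 = (M₀x³/(6L)-M₀(x-a)²/2+C₁x)/EI  [x>a] with C₁=M₀(3b²-L²)/(6L)=-4 = (12·6³/(6·8)-12·(6-4)²/2+(-4)·6)/10000 = 3/5000 m
Superposition: y = Σ y_i = 377/12500 m ≈ 0.030160 m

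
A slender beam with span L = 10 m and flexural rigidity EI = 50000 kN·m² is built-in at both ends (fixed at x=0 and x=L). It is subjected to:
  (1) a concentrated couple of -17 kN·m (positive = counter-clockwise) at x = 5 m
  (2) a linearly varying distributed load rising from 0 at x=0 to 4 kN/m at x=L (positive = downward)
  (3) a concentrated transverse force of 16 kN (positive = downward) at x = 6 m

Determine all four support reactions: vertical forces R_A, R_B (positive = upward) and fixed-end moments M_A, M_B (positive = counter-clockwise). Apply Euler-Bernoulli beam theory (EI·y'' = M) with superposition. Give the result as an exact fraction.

R_A = 4541/500 kN, M_A = 7333/300 kN·m, R_B = 13459/500 kN, M_B = -4729/100 kN·m

Load 1 — applied couple M₀=-17 kN·m at a=5 m (b=L-a=5):
  R_A = 6M₀ab/L³ = 6·(-17)·5·5/10³ = -51/20 kN
  M_A = M₀b(2a-b)/L² = (-17)·5·(2·5-5)/10² = -17/4 kN·m
  R_B = -6M₀ab/L³ = -6·(-17)·5·5/10³ = 51/20 kN
  M_B = M₀a(2b-a)/L² = (-17)·5·(2·5-5)/10² = -17/4 kN·m
Load 2 — triangular load w₀=4 kN/m (0→w₀ over full span):
  R_A = 3w₀L/20 = 3·4·10/20 = 6 kN
  M_A = w₀L²/30 = 4·10²/30 = 40/3 kN·m
  R_B = 7w₀L/20 = 7·4·10/20 = 14 kN
  M_B = -w₀L²/20 = -4·10²/20 = -20 kN·m
Load 3 — point force P=16 kN at a=6 m (b=L-a=4):
  R_A = Pb²(3a+b)/L³ = 16·4²·(3·6+4)/10³ = 704/125 kN
  M_A = Pab²/L² = 16·6·4²/10² = 384/25 kN·m
  R_B = Pa²(a+3b)/L³ = 16·6²·(6+3·4)/10³ = 1296/125 kN
  M_B = -Pa²b/L² = -16·6²·4/10² = -576/25 kN·m
Superposition: R_A = 4541/500 kN, M_A = 7333/300 kN·m, R_B = 13459/500 kN, M_B = -4729/100 kN·m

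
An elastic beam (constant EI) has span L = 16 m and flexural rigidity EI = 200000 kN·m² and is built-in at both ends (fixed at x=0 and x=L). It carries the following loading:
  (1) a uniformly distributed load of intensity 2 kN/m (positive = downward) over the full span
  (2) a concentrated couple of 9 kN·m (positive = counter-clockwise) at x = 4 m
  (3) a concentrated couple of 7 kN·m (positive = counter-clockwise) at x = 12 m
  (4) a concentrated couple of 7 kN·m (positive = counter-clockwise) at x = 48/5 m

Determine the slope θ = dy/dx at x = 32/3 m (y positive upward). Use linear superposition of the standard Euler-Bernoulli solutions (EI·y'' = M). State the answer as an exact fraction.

θ(32/3) = 27193/101250000 rad

Load 1 — uniform load w=2 kN/m over full span:
  θ_1 = -wx(L-x)(L-2x)/(12EI) = -2·(32/3)·(16-(32/3))·(16-2·(32/3))/(12·200000) = 64/253125 rad
Load 2 — applied couple M₀=9 kN·m at a=4 m (b=L-a=12):
  θ_2 = (R_Ax²/2 - M_Ax - M₀(x-a))/EI  [x>a] with R_A=81/128, M_A=-27/16 = ((81/128)·(32/3)²/2 - (-27/16)·(32/3) - 9·((32/3)-4))/200000 = -3/100000 rad
Load 3 — applied couple M₀=7 kN·m at a=12 m (b=L-a=4):
  θ_3 = (R_Ax²/2 - M_Ax)/EI  [x≤a] with R_A=63/128, M_A=35/16 = ((63/128)·(32/3)²/2 - (35/16)·(32/3))/200000 = 7/300000 rad
Load 4 — applied couple M₀=7 kN·m at a=48/5 m (b=L-a=32/5):
  θ_4 = (R_Ax²/2 - M_Ax - M₀(x-a))/EI  [x>a] with R_A=63/100, M_A=56/25 = ((63/100)·(32/3)²/2 - (56/25)·(32/3) - 7·((32/3)-(48/5)))/200000 = 7/312500 rad
Superposition: θ = Σ θ_i = 27193/101250000 rad ≈ 0.000269 rad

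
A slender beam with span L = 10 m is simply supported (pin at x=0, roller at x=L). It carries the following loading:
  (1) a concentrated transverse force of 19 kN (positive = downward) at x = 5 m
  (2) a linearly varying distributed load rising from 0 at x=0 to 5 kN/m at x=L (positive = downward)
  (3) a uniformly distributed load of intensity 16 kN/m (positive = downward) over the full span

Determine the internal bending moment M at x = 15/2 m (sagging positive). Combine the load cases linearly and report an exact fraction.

M(15/2) = 6435/32 kN·m

Load 1 — point force P=19 kN at a=5 m (b=L-a=5):
  M_1 = Pa(L-x)/L  [x>a] = 19·5·(10-(15/2))/10 = 95/4 kN·m
Load 2 — triangular load w₀=5 kN/m (0→w₀ over full span):
  M_2 = w₀Lx/6 - w₀x³/(6L) = 5·10·(15/2)/6 - 5·(15/2)³/(6·10) = 875/32 kN·m
Load 3 — uniform load w=16 kN/m over full span:
  M_3 = wx(L-x)/2 = 16·(15/2)·(10-(15/2))/2 = 150 kN·m
Superposition: M = Σ M_i = 6435/32 kN·m ≈ 201.093750 kN·m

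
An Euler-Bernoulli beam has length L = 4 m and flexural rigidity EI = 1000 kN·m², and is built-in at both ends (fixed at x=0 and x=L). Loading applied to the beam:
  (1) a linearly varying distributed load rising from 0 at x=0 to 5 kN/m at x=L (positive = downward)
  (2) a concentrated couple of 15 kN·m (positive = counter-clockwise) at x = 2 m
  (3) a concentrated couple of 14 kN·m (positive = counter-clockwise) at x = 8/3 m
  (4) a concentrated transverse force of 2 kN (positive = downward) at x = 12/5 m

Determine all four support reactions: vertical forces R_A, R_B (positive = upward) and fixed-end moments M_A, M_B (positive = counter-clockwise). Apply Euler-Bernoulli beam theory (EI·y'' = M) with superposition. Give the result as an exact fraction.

R_A = 41987/3000 kN, M_A = 17777/1500 kN·m, R_B = -5987/3000 kN, M_B = -701/500 kN·m

Load 1 — triangular load w₀=5 kN/m (0→w₀ over full span):
  R_A = 3w₀L/20 = 3·5·4/20 = 3 kN
  M_A = w₀L²/30 = 5·4²/30 = 8/3 kN·m
  R_B = 7w₀L/20 = 7·5·4/20 = 7 kN
  M_B = -w₀L²/20 = -5·4²/20 = -4 kN·m
Load 2 — applied couple M₀=15 kN·m at a=2 m (b=L-a=2):
  R_A = 6M₀ab/L³ = 6·15·2·2/4³ = 45/8 kN
  M_A = M₀b(2a-b)/L² = 15·2·(2·2-2)/4² = 15/4 kN·m
  R_B = -6M₀ab/L³ = -6·15·2·2/4³ = -45/8 kN
  M_B = M₀a(2b-a)/L² = 15·2·(2·2-2)/4² = 15/4 kN·m
Load 3 — applied couple M₀=14 kN·m at a=8/3 m (b=L-a=4/3):
  R_A = 6M₀ab/L³ = 6·14·(8/3)·(4/3)/4³ = 14/3 kN
  M_A = M₀b(2a-b)/L² = 14·(4/3)·(2·(8/3)-(4/3))/4² = 14/3 kN·m
  R_B = -6M₀ab/L³ = -6·14·(8/3)·(4/3)/4³ = -14/3 kN
  M_B = M₀a(2b-a)/L² = 14·(8/3)·(2·(4/3)-(8/3))/4² = 0 kN·m
Load 4 — point force P=2 kN at a=12/5 m (b=L-a=8/5):
  R_A = Pb²(3a+b)/L³ = 2·(8/5)²·(3·(12/5)+(8/5))/4³ = 88/125 kN
  M_A = Pab²/L² = 2·(12/5)·(8/5)²/4² = 96/125 kN·m
  R_B = Pa²(a+3b)/L³ = 2·(12/5)²·((12/5)+3·(8/5))/4³ = 162/125 kN
  M_B = -Pa²b/L² = -2·(12/5)²·(8/5)/4² = -144/125 kN·m
Superposition: R_A = 41987/3000 kN, M_A = 17777/1500 kN·m, R_B = -5987/3000 kN, M_B = -701/500 kN·m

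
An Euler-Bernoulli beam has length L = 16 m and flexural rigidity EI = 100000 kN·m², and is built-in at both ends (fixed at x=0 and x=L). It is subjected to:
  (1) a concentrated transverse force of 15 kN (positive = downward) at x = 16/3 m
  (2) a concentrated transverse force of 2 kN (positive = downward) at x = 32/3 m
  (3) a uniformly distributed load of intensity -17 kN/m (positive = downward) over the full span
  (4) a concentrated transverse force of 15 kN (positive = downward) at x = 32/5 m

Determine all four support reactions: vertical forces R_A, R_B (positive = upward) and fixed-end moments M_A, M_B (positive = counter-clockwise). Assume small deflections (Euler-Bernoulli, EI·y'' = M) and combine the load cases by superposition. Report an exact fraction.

Load 1 — point force P=15 kN at a=16/3 m (b=L-a=32/3):
  R_A = Pb²(3a+b)/L³ = 15·(32/3)²·(3·(16/3)+(32/3))/16³ = 100/9 kN
  M_A = Pab²/L² = 15·(16/3)·(32/3)²/16² = 320/9 kN·m
  R_B = Pa²(a+3b)/L³ = 15·(16/3)²·((16/3)+3·(32/3))/16³ = 35/9 kN
  M_B = -Pa²b/L² = -15·(16/3)²·(32/3)/16² = -160/9 kN·m
Load 2 — point force P=2 kN at a=32/3 m (b=L-a=16/3):
  R_A = Pb²(3a+b)/L³ = 2·(16/3)²·(3·(32/3)+(16/3))/16³ = 14/27 kN
  M_A = Pab²/L² = 2·(32/3)·(16/3)²/16² = 64/27 kN·m
  R_B = Pa²(a+3b)/L³ = 2·(32/3)²·((32/3)+3·(16/3))/16³ = 40/27 kN
  M_B = -Pa²b/L² = -2·(32/3)²·(16/3)/16² = -128/27 kN·m
Load 3 — uniform load w=-17 kN/m over full span:
  R_A = wL/2 = (-17)·16/2 = -136 kN
  M_A = wL²/12 = (-17)·16²/12 = -1088/3 kN·m
  R_B = wL/2 = (-17)·16/2 = -136 kN
  M_B = -wL²/12 = -(-17)·16²/12 = 1088/3 kN·m
Load 4 — point force P=15 kN at a=32/5 m (b=L-a=48/5):
  R_A = Pb²(3a+b)/L³ = 15·(48/5)²·(3·(32/5)+(48/5))/16³ = 243/25 kN
  M_A = Pab²/L² = 15·(32/5)·(48/5)²/16² = 864/25 kN·m
  R_B = Pa²(a+3b)/L³ = 15·(32/5)²·((32/5)+3·(48/5))/16³ = 132/25 kN
  M_B = -Pa²b/L² = -15·(32/5)²·(48/5)/16² = -576/25 kN·m
Superposition: R_A = -77389/675 kN, M_A = -195872/675 kN·m, R_B = -84611/675 kN, M_B = 214048/675 kN·m

R_A = -77389/675 kN, M_A = -195872/675 kN·m, R_B = -84611/675 kN, M_B = 214048/675 kN·m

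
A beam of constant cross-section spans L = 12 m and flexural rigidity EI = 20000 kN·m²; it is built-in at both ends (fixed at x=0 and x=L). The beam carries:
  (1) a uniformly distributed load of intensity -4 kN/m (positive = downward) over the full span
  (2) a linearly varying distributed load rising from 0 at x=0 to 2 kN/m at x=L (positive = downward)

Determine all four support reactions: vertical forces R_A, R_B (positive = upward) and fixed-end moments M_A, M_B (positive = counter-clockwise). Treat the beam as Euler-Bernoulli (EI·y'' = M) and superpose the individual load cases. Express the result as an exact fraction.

Load 1 — uniform load w=-4 kN/m over full span:
  R_A = wL/2 = (-4)·12/2 = -24 kN
  M_A = wL²/12 = (-4)·12²/12 = -48 kN·m
  R_B = wL/2 = (-4)·12/2 = -24 kN
  M_B = -wL²/12 = -(-4)·12²/12 = 48 kN·m
Load 2 — triangular load w₀=2 kN/m (0→w₀ over full span):
  R_A = 3w₀L/20 = 3·2·12/20 = 18/5 kN
  M_A = w₀L²/30 = 2·12²/30 = 48/5 kN·m
  R_B = 7w₀L/20 = 7·2·12/20 = 42/5 kN
  M_B = -w₀L²/20 = -2·12²/20 = -72/5 kN·m
Superposition: R_A = -102/5 kN, M_A = -192/5 kN·m, R_B = -78/5 kN, M_B = 168/5 kN·m

R_A = -102/5 kN, M_A = -192/5 kN·m, R_B = -78/5 kN, M_B = 168/5 kN·m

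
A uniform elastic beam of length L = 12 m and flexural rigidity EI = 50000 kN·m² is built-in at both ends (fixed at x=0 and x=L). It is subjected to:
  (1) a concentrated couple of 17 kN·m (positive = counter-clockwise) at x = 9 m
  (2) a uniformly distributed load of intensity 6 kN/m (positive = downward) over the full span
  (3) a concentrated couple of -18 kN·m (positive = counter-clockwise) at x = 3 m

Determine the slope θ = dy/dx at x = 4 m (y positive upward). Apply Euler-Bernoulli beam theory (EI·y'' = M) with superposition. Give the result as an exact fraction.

Load 1 — applied couple M₀=17 kN·m at a=9 m (b=L-a=3):
  θ_1 = (R_Ax²/2 - M_Ax)/EI  [x≤a] with R_A=51/32, M_A=85/16 = ((51/32)·4²/2 - (85/16)·4)/50000 = -17/100000 rad
Load 2 — uniform load w=6 kN/m over full span:
  θ_2 = -wx(L-x)(L-2x)/(12EI) = -6·4·(12-4)·(12-2·4)/(12·50000) = -4/3125 rad
Load 3 — applied couple M₀=-18 kN·m at a=3 m (b=L-a=9):
  θ_3 = (R_Ax²/2 - M_Ax - M₀(x-a))/EI  [x>a] with R_A=-27/16, M_A=27/8 = ((-27/16)·4²/2 - (27/8)·4 - (-18)·(4-3))/50000 = -9/50000 rad
Superposition: θ = Σ θ_i = -163/100000 rad ≈ -0.001630 rad

θ(4) = -163/100000 rad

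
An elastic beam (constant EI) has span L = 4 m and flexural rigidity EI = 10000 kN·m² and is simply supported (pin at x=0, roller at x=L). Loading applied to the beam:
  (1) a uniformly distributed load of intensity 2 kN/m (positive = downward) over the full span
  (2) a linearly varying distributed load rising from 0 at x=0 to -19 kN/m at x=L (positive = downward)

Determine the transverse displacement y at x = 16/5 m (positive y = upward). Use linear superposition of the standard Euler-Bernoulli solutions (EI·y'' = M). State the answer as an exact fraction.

y(16/5) = 46312/29296875 m

Load 1 — uniform load w=2 kN/m over full span:
  y_1 = -wx(L³-2Lx²+x³)/(24EI) = -2·(16/5)·(4³-2·4·(16/5)²+(16/5)³)/(24·10000) = -464/1171875 m
Load 2 — triangular load w₀=-19 kN/m (0→w₀ over full span):
  y_2 = -w₀x(7L⁴-10L²x²+3x⁴)/(360LEI) = -(-19)·(16/5)·(7·4⁴-10·4²·(16/5)²+3·(16/5)⁴)/(360·4·10000) = 19304/9765625 m
Superposition: y = Σ y_i = 46312/29296875 m ≈ 0.001581 m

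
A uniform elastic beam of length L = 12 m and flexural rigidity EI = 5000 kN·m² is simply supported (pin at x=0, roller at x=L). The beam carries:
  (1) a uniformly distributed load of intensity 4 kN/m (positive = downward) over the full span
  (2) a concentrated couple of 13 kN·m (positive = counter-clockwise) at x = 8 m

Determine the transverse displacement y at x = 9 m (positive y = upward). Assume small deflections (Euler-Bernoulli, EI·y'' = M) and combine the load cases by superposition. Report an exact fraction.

y(9) = -6403/40000 m

Load 1 — uniform load w=4 kN/m over full span:
  y_1 = -wx(L³-2Lx²+x³)/(24EI) = -4·9·(12³-2·12·9²+9³)/(24·5000) = -1539/10000 m
Load 2 — applied couple M₀=13 kN·m at a=8 m (b=L-a=4):
  y_2 = (M₀x³/(6L)-M₀(x-a)²/2+C₁x)/EI  [x>a] with C₁=M₀(3b²-L²)/(6L)=-52/3 = (13·9³/(6·12)-13·(9-8)²/2+(-52/3)·9)/5000 = -247/40000 m
Superposition: y = Σ y_i = -6403/40000 m ≈ -0.160075 m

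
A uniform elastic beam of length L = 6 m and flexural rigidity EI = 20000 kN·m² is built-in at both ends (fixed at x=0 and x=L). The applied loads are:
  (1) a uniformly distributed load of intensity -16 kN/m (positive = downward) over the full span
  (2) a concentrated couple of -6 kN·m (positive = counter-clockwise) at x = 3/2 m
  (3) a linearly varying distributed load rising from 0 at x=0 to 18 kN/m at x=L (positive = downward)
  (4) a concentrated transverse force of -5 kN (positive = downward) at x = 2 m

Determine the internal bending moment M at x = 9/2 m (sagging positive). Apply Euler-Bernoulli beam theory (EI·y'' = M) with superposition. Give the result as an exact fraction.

M(9/2) = -31/180 kN·m

Load 1 — uniform load w=-16 kN/m over full span:
  M_1 = wLx/2 - wL²/12 - wx²/2 = (-16)·6·(9/2)/2 - (-16)·6²/12 - (-16)·(9/2)²/2 = -6 kN·m
Load 2 — applied couple M₀=-6 kN·m at a=3/2 m (b=L-a=9/2):
  M_2 = R_Ax - M_A - M₀  [x>a] with R_A=-9/8, M_A=9/8 = (-9/8)·(9/2) - (9/8) - (-6) = -3/16 kN·m
Load 3 — triangular load w₀=18 kN/m (0→w₀ over full span):
  M_3 = 3w₀Lx/20 - w₀L²/30 - w₀x³/(6L) = 3·18·6·(9/2)/20 - 18·6²/30 - 18·(9/2)³/(6·6) = 459/80 kN·m
Load 4 — point force P=-5 kN at a=2 m (b=L-a=4):
  M_4 = Pa²(a+3b)(L-x)/L³ - Pa²b/L²  [x>a] = (-5)·2²·(2+3·4)·(6-(9/2))/6³ - (-5)·2²·4/6² = 5/18 kN·m
Superposition: M = Σ M_i = -31/180 kN·m ≈ -0.172222 kN·m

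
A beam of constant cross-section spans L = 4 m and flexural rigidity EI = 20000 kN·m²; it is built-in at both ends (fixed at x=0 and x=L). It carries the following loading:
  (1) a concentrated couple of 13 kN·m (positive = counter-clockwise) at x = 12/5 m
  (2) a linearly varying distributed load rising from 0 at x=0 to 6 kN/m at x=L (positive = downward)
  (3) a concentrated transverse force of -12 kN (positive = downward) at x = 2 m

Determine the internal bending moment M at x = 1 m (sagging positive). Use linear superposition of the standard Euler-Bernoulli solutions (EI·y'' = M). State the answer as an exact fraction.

M(1) = 67/100 kN·m

Load 1 — applied couple M₀=13 kN·m at a=12/5 m (b=L-a=8/5):
  M_1 = R_Ax - M_A  [x≤a] with R_A=117/25, M_A=104/25 = (117/25)·1 - (104/25) = 13/25 kN·m
Load 2 — triangular load w₀=6 kN/m (0→w₀ over full span):
  M_2 = 3w₀Lx/20 - w₀L²/30 - w₀x³/(6L) = 3·6·4·1/20 - 6·4²/30 - 6·1³/(6·4) = 3/20 kN·m
Load 3 — point force P=-12 kN at a=2 m (b=L-a=2):
  M_3 = Pb²(3a+b)x/L³ - Pab²/L²  [x≤a] = (-12)·2²·(3·2+2)·1/4³ - (-12)·2·2²/4² = 0 kN·m
Superposition: M = Σ M_i = 67/100 kN·m ≈ 0.670000 kN·m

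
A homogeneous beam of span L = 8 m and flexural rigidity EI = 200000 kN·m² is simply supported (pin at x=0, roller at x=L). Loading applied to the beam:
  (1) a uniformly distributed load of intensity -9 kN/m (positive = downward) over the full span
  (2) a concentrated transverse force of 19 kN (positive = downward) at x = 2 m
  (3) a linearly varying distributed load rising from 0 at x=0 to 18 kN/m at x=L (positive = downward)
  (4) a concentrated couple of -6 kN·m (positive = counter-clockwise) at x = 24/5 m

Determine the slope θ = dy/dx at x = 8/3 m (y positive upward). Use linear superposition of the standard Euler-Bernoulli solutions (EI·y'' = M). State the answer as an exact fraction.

θ(8/3) = -33379/270000000 rad

Load 1 — uniform load w=-9 kN/m over full span:
  θ_1 = -w(L³-6Lx²+4x³)/(24EI) = -(-9)·(8³-6·8·(8/3)²+4·(8/3)³)/(24·200000) = 13/28125 rad
Load 2 — point force P=19 kN at a=2 m (b=L-a=6):
  θ_2 = -Pa(2L²-6Lx+3x²+a²)/(6LEI)  [x>a] = -19·2·(2·8²-6·8·(8/3)+3·(8/3)²+2²)/(6·8·200000) = -361/3600000 rad
Load 3 — triangular load w₀=18 kN/m (0→w₀ over full span):
  θ_3 = -w₀(7L⁴-30L²x²+15x⁴)/(360LEI) = -18·(7·8⁴-30·8²·(8/3)²+15·(8/3)⁴)/(360·8·200000) = -208/421875 rad
Load 4 — applied couple M₀=-6 kN·m at a=24/5 m (b=L-a=16/5):
  θ_4 = (M₀x²/(2L)+C₁)/EI  [x≤a] with C₁=M₀(3b²-L²)/(6L)=104/25 = ((-6)·(8/3)²/(2·8)+(104/25))/200000 = 7/937500 rad
Superposition: θ = Σ θ_i = -33379/270000000 rad ≈ -0.000124 rad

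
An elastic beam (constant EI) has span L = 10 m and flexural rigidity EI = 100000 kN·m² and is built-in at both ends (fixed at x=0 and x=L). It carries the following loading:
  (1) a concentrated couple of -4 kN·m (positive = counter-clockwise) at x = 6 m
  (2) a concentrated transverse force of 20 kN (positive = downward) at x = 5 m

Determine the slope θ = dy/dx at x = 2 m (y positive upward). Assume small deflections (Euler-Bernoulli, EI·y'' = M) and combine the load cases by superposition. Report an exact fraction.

Load 1 — applied couple M₀=-4 kN·m at a=6 m (b=L-a=4):
  θ_1 = (R_Ax²/2 - M_Ax)/EI  [x≤a] with R_A=-72/125, M_A=-32/25 = ((-72/125)·2²/2 - (-32/25)·2)/100000 = 11/781250 rad
Load 2 — point force P=20 kN at a=5 m (b=L-a=5):
  θ_2 = -Pb²x(2aL-(3a+b)x)/(2L³EI)  [x≤a] = -20·5²·2·(2·5·10-(3·5+5)·2)/(2·10³·100000) = -3/10000 rad
Superposition: θ = Σ θ_i = -1787/6250000 rad ≈ -0.000286 rad

θ(2) = -1787/6250000 rad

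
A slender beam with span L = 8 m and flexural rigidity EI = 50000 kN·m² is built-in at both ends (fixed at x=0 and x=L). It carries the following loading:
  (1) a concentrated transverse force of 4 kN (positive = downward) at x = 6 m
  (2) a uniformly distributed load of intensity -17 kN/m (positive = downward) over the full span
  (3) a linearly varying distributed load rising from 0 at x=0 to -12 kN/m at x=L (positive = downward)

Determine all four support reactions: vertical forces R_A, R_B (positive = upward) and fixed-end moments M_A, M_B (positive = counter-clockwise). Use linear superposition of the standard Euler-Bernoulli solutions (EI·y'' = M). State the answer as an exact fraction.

Load 1 — point force P=4 kN at a=6 m (b=L-a=2):
  R_A = Pb²(3a+b)/L³ = 4·2²·(3·6+2)/8³ = 5/8 kN
  M_A = Pab²/L² = 4·6·2²/8² = 3/2 kN·m
  R_B = Pa²(a+3b)/L³ = 4·6²·(6+3·2)/8³ = 27/8 kN
  M_B = -Pa²b/L² = -4·6²·2/8² = -9/2 kN·m
Load 2 — uniform load w=-17 kN/m over full span:
  R_A = wL/2 = (-17)·8/2 = -68 kN
  M_A = wL²/12 = (-17)·8²/12 = -272/3 kN·m
  R_B = wL/2 = (-17)·8/2 = -68 kN
  M_B = -wL²/12 = -(-17)·8²/12 = 272/3 kN·m
Load 3 — triangular load w₀=-12 kN/m (0→w₀ over full span):
  R_A = 3w₀L/20 = 3·(-12)·8/20 = -72/5 kN
  M_A = w₀L²/30 = (-12)·8²/30 = -128/5 kN·m
  R_B = 7w₀L/20 = 7·(-12)·8/20 = -168/5 kN
  M_B = -w₀L²/20 = -(-12)·8²/20 = 192/5 kN·m
Superposition: R_A = -3271/40 kN, M_A = -3443/30 kN·m, R_B = -3929/40 kN, M_B = 3737/30 kN·m

R_A = -3271/40 kN, M_A = -3443/30 kN·m, R_B = -3929/40 kN, M_B = 3737/30 kN·m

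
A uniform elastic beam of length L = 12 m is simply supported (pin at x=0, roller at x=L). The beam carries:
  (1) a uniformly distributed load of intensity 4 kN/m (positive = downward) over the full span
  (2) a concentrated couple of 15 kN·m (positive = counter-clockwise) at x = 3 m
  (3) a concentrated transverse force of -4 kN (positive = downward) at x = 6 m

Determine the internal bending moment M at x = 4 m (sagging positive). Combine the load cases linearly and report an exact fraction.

M(4) = 46 kN·m

Load 1 — uniform load w=4 kN/m over full span:
  M_1 = wx(L-x)/2 = 4·4·(12-4)/2 = 64 kN·m
Load 2 — applied couple M₀=15 kN·m at a=3 m (b=L-a=9):
  M_2 = M₀x/L - M₀  [x>a] = 15·4/12 - 15 = -10 kN·m
Load 3 — point force P=-4 kN at a=6 m (b=L-a=6):
  M_3 = Pbx/L  [x≤a] = (-4)·6·4/12 = -8 kN·m
Superposition: M = Σ M_i = 46 kN·m ≈ 46.000000 kN·m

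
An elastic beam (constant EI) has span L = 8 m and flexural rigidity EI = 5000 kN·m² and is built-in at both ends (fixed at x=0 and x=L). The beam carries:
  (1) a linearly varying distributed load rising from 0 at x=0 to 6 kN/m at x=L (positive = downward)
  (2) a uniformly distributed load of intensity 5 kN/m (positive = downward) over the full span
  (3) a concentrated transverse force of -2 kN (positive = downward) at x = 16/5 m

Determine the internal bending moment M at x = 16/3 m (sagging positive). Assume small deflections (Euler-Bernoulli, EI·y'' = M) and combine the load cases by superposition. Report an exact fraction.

Load 1 — triangular load w₀=6 kN/m (0→w₀ over full span):
  M_1 = 3w₀Lx/20 - w₀L²/30 - w₀x³/(6L) = 3·6·8·(16/3)/20 - 6·8²/30 - 6·(16/3)³/(6·8) = 896/135 kN·m
Load 2 — uniform load w=5 kN/m over full span:
  M_2 = wLx/2 - wL²/12 - wx²/2 = 5·8·(16/3)/2 - 5·8²/12 - 5·(16/3)²/2 = 80/9 kN·m
Load 3 — point force P=-2 kN at a=16/5 m (b=L-a=24/5):
  M_3 = Pa²(a+3b)(L-x)/L³ - Pa²b/L²  [x>a] = (-2)·(16/5)²·((16/5)+3·(24/5))·(8-(16/3))/8³ - (-2)·(16/5)²·(24/5)/8² = -128/375 kN·m
Superposition: M = Σ M_i = 51248/3375 kN·m ≈ 15.184593 kN·m

M(16/3) = 51248/3375 kN·m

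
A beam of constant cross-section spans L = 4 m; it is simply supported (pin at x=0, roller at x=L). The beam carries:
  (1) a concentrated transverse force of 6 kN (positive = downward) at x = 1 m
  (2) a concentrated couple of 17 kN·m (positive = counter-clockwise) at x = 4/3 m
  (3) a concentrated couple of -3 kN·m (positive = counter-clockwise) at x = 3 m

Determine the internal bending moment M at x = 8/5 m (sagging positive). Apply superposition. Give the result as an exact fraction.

Load 1 — point force P=6 kN at a=1 m (b=L-a=3):
  M_1 = Pa(L-x)/L  [x>a] = 6·1·(4-(8/5))/4 = 18/5 kN·m
Load 2 — applied couple M₀=17 kN·m at a=4/3 m (b=L-a=8/3):
  M_2 = M₀x/L - M₀  [x>a] = 17·(8/5)/4 - 17 = -51/5 kN·m
Load 3 — applied couple M₀=-3 kN·m at a=3 m (b=L-a=1):
  M_3 = M₀x/L  [x≤a] = (-3)·(8/5)/4 = -6/5 kN·m
Superposition: M = Σ M_i = -39/5 kN·m ≈ -7.800000 kN·m

M(8/5) = -39/5 kN·m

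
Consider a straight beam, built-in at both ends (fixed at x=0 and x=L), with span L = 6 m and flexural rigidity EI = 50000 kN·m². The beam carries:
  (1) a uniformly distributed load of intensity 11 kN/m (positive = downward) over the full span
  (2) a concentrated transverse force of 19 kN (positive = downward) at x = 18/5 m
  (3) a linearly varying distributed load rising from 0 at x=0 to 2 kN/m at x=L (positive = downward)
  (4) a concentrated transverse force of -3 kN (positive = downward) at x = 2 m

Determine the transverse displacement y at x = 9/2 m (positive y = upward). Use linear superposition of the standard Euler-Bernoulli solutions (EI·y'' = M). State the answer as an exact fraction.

y(9/2) = -214087/320000000 m

Load 1 — uniform load w=11 kN/m over full span:
  y_1 = -wx²(L-x)²/(24EI) = -11·(9/2)²·(6-(9/2))²/(24·50000) = -2673/6400000 m
Load 2 — point force P=19 kN at a=18/5 m (b=L-a=12/5):
  y_2 = -Pa²(L-x)²(3bL-(3b+a)(L-x))/(6L³EI)  [x>a] = -19·(18/5)²·(6-(9/2))²·(3·(12/5)·6-(3·(12/5)+(18/5))·(6-(9/2)))/(6·6³·50000) = -4617/20000000 m
Load 3 — triangular load w₀=2 kN/m (0→w₀ over full span):
  y_3 = -w₀x²(L-x)²(x+2L)/(120LEI) = -2·(9/2)²·(6-(9/2))²·((9/2)+2·6)/(120·6·50000) = -2673/64000000 m
Load 4 — point force P=-3 kN at a=2 m (b=L-a=4):
  y_4 = -Pa²(L-x)²(3bL-(3b+a)(L-x))/(6L³EI)  [x>a] = -(-3)·2²·(6-(9/2))²·(3·4·6-(3·4+2)·(6-(9/2)))/(6·6³·50000) = 17/800000 m
Superposition: y = Σ y_i = -214087/320000000 m ≈ -0.000669 m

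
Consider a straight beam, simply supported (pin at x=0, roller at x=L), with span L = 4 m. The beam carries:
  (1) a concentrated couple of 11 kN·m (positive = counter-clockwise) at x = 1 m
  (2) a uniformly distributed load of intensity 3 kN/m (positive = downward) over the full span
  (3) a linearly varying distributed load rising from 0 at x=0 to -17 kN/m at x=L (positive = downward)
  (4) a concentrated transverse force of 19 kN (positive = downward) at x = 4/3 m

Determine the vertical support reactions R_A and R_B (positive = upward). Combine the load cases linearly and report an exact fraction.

Load 1 — applied couple M₀=11 kN·m at a=1 m (b=L-a=3):
  R_A = M₀/L = 11/4 kN
  R_B = -M₀/L = -11/4 kN
Load 2 — uniform load w=3 kN/m over full span:
  R_A = wL/2 = 3·4/2 = 6 kN
  R_B = wL/2 = 3·4/2 = 6 kN
Load 3 — triangular load w₀=-17 kN/m (0→w₀ over full span):
  R_A = w₀L/6 = (-17)·4/6 = -34/3 kN
  R_B = w₀L/3 = (-17)·4/3 = -68/3 kN
Load 4 — point force P=19 kN at a=4/3 m (b=L-a=8/3):
  R_A = Pb/L = 19·(8/3)/4 = 38/3 kN
  R_B = Pa/L = 19·(4/3)/4 = 19/3 kN
Superposition: R_A = 121/12 kN, R_B = -157/12 kN

R_A = 121/12 kN, R_B = -157/12 kN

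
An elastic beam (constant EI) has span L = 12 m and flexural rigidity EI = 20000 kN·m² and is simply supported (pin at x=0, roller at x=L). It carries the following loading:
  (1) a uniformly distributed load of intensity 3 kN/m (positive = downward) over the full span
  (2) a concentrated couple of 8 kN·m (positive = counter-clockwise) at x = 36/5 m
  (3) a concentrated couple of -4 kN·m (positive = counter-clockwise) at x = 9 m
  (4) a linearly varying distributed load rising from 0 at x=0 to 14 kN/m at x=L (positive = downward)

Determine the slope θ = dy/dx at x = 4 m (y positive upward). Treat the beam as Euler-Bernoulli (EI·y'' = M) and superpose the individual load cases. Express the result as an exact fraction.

Load 1 — uniform load w=3 kN/m over full span:
  θ_1 = -w(L³-6Lx²+4x³)/(24EI) = -3·(12³-6·12·4²+4·4³)/(24·20000) = -13/2500 rad
Load 2 — applied couple M₀=8 kN·m at a=36/5 m (b=L-a=24/5):
  θ_2 = (M₀x²/(2L)+C₁)/EI  [x≤a] with C₁=M₀(3b²-L²)/(6L)=-208/25 = (8·4²/(2·12)+(-208/25))/20000 = -7/46875 rad
Load 3 — applied couple M₀=-4 kN·m at a=9 m (b=L-a=3):
  θ_3 = (M₀x²/(2L)+C₁)/EI  [x≤a] with C₁=M₀(3b²-L²)/(6L)=13/2 = ((-4)·4²/(2·12)+(13/2))/20000 = 23/120000 rad
Load 4 — triangular load w₀=14 kN/m (0→w₀ over full span):
  θ_4 = -w₀(7L⁴-30L²x²+15x⁴)/(360LEI) = -14·(7·12⁴-30·12²·4²+15·4⁴)/(360·12·20000) = -364/28125 rad
Superposition: θ = Σ θ_i = -162899/9000000 rad ≈ -0.018100 rad

θ(4) = -162899/9000000 rad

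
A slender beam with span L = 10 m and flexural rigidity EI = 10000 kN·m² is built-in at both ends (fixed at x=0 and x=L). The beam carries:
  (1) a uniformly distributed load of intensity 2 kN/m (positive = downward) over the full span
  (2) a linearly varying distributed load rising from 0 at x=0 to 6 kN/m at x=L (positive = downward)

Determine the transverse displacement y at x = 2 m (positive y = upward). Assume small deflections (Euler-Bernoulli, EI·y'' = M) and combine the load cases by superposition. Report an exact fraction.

y(2) = -232/46875 m

Load 1 — uniform load w=2 kN/m over full span:
  y_1 = -wx²(L-x)²/(24EI) = -2·2²·(10-2)²/(24·10000) = -4/1875 m
Load 2 — triangular load w₀=6 kN/m (0→w₀ over full span):
  y_2 = -w₀x²(L-x)²(x+2L)/(120LEI) = -6·2²·(10-2)²·(2+2·10)/(120·10·10000) = -44/15625 m
Superposition: y = Σ y_i = -232/46875 m ≈ -0.004949 m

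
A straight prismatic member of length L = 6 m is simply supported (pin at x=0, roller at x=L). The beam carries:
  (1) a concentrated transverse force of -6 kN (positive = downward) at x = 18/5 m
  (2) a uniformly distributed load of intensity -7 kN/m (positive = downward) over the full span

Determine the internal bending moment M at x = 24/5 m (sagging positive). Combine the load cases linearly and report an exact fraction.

M(24/5) = -612/25 kN·m

Load 1 — point force P=-6 kN at a=18/5 m (b=L-a=12/5):
  M_1 = Pa(L-x)/L  [x>a] = (-6)·(18/5)·(6-(24/5))/6 = -108/25 kN·m
Load 2 — uniform load w=-7 kN/m over full span:
  M_2 = wx(L-x)/2 = (-7)·(24/5)·(6-(24/5))/2 = -504/25 kN·m
Superposition: M = Σ M_i = -612/25 kN·m ≈ -24.480000 kN·m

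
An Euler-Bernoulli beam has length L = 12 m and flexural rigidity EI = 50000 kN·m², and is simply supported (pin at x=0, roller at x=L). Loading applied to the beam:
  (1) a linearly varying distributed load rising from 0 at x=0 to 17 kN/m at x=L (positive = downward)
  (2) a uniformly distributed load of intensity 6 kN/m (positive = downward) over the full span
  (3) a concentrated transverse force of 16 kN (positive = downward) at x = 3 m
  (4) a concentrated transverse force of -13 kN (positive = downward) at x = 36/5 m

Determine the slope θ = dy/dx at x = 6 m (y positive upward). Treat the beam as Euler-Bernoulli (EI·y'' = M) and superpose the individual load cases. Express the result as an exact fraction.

Load 1 — triangular load w₀=17 kN/m (0→w₀ over full span):
  θ_1 = -w₀(7L⁴-30L²x²+15x⁴)/(360LEI) = -17·(7·12⁴-30·12²·6²+15·6⁴)/(360·12·50000) = -357/500000 rad
Load 2 — uniform load w=6 kN/m over full span:
  θ_2 = -w(L³-6Lx²+4x³)/(24EI) = -6·(12³-6·12·6²+4·6³)/(24·50000) = 0 rad
Load 3 — point force P=16 kN at a=3 m (b=L-a=9):
  θ_3 = -Pa(2L²-6Lx+3x²+a²)/(6LEI)  [x>a] = -16·3·(2·12²-6·12·6+3·6²+3²)/(6·12·50000) = 9/25000 rad
Load 4 — point force P=-13 kN at a=36/5 m (b=L-a=24/5):
  θ_4 = -Pb(L²-b²-3x²)/(6LEI)  [x≤a] = -(-13)·(24/5)·(12²-(24/5)²-3·6²)/(6·12·50000) = 351/1562500 rad
Superposition: θ = Σ θ_i = -1617/12500000 rad ≈ -0.000129 rad

θ(6) = -1617/12500000 rad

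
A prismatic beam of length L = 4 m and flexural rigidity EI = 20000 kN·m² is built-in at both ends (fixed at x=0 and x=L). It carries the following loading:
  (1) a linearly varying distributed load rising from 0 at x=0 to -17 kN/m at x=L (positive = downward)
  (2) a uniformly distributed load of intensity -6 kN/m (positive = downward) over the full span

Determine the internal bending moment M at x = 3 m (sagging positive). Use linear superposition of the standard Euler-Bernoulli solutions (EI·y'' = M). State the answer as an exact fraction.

M(3) = -409/120 kN·m

Load 1 — triangular load w₀=-17 kN/m (0→w₀ over full span):
  M_1 = 3w₀Lx/20 - w₀L²/30 - w₀x³/(6L) = 3·(-17)·4·3/20 - (-17)·4²/30 - (-17)·3³/(6·4) = -289/120 kN·m
Load 2 — uniform load w=-6 kN/m over full span:
  M_2 = wLx/2 - wL²/12 - wx²/2 = (-6)·4·3/2 - (-6)·4²/12 - (-6)·3²/2 = -1 kN·m
Superposition: M = Σ M_i = -409/120 kN·m ≈ -3.408333 kN·m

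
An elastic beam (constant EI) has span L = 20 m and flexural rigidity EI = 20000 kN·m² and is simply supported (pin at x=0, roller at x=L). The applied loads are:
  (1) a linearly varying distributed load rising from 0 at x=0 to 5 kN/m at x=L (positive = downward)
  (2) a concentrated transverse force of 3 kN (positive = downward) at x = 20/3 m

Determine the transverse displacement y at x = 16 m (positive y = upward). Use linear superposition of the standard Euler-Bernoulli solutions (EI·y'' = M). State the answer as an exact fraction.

Load 1 — triangular load w₀=5 kN/m (0→w₀ over full span):
  y_1 = -w₀x(7L⁴-10L²x²+3x⁴)/(360LEI) = -5·16·(7·20⁴-10·20²·16²+3·16⁴)/(360·20·20000) = -508/3125 m
Load 2 — point force P=3 kN at a=20/3 m (b=L-a=40/3):
  y_2 = -Pa(L-x)(2Lx-a²-x²)/(6LEI)  [x>a] = -3·(20/3)·(20-16)·(2·20·16-(20/3)²-16²)/(6·20·20000) = -191/16875 m
Superposition: y = Σ y_i = -14671/84375 m ≈ -0.173879 m

y(16) = -14671/84375 m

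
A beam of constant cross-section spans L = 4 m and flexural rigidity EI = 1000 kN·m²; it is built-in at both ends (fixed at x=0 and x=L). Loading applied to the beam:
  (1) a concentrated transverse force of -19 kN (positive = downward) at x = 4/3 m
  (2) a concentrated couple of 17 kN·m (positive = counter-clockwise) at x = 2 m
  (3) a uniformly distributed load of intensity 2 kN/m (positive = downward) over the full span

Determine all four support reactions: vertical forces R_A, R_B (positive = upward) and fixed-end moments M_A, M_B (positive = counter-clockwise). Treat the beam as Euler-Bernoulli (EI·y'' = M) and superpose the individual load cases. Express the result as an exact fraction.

R_A = -799/216 kN, M_A = -469/108 kN·m, R_B = -1577/216 kN, M_B = 779/108 kN·m

Load 1 — point force P=-19 kN at a=4/3 m (b=L-a=8/3):
  R_A = Pb²(3a+b)/L³ = (-19)·(8/3)²·(3·(4/3)+(8/3))/4³ = -380/27 kN
  M_A = Pab²/L² = (-19)·(4/3)·(8/3)²/4² = -304/27 kN·m
  R_B = Pa²(a+3b)/L³ = (-19)·(4/3)²·((4/3)+3·(8/3))/4³ = -133/27 kN
  M_B = -Pa²b/L² = -(-19)·(4/3)²·(8/3)/4² = 152/27 kN·m
Load 2 — applied couple M₀=17 kN·m at a=2 m (b=L-a=2):
  R_A = 6M₀ab/L³ = 6·17·2·2/4³ = 51/8 kN
  M_A = M₀b(2a-b)/L² = 17·2·(2·2-2)/4² = 17/4 kN·m
  R_B = -6M₀ab/L³ = -6·17·2·2/4³ = -51/8 kN
  M_B = M₀a(2b-a)/L² = 17·2·(2·2-2)/4² = 17/4 kN·m
Load 3 — uniform load w=2 kN/m over full span:
  R_A = wL/2 = 2·4/2 = 4 kN
  M_A = wL²/12 = 2·4²/12 = 8/3 kN·m
  R_B = wL/2 = 2·4/2 = 4 kN
  M_B = -wL²/12 = -2·4²/12 = -8/3 kN·m
Superposition: R_A = -799/216 kN, M_A = -469/108 kN·m, R_B = -1577/216 kN, M_B = 779/108 kN·m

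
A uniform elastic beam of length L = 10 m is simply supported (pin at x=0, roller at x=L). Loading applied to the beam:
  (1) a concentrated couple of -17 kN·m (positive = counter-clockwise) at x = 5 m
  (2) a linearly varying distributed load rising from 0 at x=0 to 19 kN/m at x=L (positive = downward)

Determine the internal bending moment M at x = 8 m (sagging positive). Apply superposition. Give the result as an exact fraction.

M(8) = 473/5 kN·m

Load 1 — applied couple M₀=-17 kN·m at a=5 m (b=L-a=5):
  M_1 = M₀x/L - M₀  [x>a] = (-17)·8/10 - (-17) = 17/5 kN·m
Load 2 — triangular load w₀=19 kN/m (0→w₀ over full span):
  M_2 = w₀Lx/6 - w₀x³/(6L) = 19·10·8/6 - 19·8³/(6·10) = 456/5 kN·m
Superposition: M = Σ M_i = 473/5 kN·m ≈ 94.600000 kN·m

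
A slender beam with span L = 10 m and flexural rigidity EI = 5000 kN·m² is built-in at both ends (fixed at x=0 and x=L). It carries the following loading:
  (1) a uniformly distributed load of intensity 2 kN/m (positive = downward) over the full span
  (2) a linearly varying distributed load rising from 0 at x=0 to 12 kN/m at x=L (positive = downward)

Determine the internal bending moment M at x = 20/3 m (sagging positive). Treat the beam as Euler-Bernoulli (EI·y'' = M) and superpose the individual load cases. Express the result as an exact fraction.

Load 1 — uniform load w=2 kN/m over full span:
  M_1 = wLx/2 - wL²/12 - wx²/2 = 2·10·(20/3)/2 - 2·10²/12 - 2·(20/3)²/2 = 50/9 kN·m
Load 2 — triangular load w₀=12 kN/m (0→w₀ over full span):
  M_2 = 3w₀Lx/20 - w₀L²/30 - w₀x³/(6L) = 3·12·10·(20/3)/20 - 12·10²/30 - 12·(20/3)³/(6·10) = 560/27 kN·m
Superposition: M = Σ M_i = 710/27 kN·m ≈ 26.296296 kN·m

M(20/3) = 710/27 kN·m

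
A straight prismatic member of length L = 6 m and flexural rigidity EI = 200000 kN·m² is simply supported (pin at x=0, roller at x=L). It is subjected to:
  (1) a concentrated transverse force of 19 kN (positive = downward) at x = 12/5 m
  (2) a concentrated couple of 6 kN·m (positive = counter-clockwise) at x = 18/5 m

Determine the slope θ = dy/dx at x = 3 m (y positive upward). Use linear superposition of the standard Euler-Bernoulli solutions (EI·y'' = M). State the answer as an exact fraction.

θ(3) = 1371/50000000 rad

Load 1 — point force P=19 kN at a=12/5 m (b=L-a=18/5):
  θ_1 = -Pa(2L²-6Lx+3x²+a²)/(6LEI)  [x>a] = -19·(12/5)·(2·6²-6·6·3+3·3²+(12/5)²)/(6·6·200000) = 513/25000000 rad
Load 2 — applied couple M₀=6 kN·m at a=18/5 m (b=L-a=12/5):
  θ_2 = (M₀x²/(2L)+C₁)/EI  [x≤a] with C₁=M₀(3b²-L²)/(6L)=-78/25 = (6·3²/(2·6)+(-78/25))/200000 = 69/10000000 rad
Superposition: θ = Σ θ_i = 1371/50000000 rad ≈ 0.000027 rad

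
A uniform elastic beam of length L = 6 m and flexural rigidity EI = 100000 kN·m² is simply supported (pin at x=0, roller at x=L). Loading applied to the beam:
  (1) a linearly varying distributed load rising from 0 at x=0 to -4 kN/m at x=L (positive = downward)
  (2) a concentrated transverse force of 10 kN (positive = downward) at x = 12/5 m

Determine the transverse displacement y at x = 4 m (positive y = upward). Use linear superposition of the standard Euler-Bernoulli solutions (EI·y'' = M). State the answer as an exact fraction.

Load 1 — triangular load w₀=-4 kN/m (0→w₀ over full span):
  y_1 = -w₀x(7L⁴-10L²x²+3x⁴)/(360LEI) = -(-4)·4·(7·6⁴-10·6²·4²+3·4⁴)/(360·6·100000) = 17/56250 m
Load 2 — point force P=10 kN at a=12/5 m (b=L-a=18/5):
  y_2 = -Pa(L-x)(2Lx-a²-x²)/(6LEI)  [x>a] = -10·(12/5)·(6-4)·(2·6·4-(12/5)²-4²)/(6·6·100000) = -82/234375 m
Superposition: y = Σ y_i = -67/1406250 m ≈ -0.000048 m

y(4) = -67/1406250 m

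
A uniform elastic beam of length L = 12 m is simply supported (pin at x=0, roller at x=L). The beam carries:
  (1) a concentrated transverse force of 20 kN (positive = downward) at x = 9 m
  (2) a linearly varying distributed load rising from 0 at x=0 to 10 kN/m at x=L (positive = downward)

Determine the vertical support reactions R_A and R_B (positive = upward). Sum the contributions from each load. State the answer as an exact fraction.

R_A = 25 kN, R_B = 55 kN

Load 1 — point force P=20 kN at a=9 m (b=L-a=3):
  R_A = Pb/L = 20·3/12 = 5 kN
  R_B = Pa/L = 20·9/12 = 15 kN
Load 2 — triangular load w₀=10 kN/m (0→w₀ over full span):
  R_A = w₀L/6 = 10·12/6 = 20 kN
  R_B = w₀L/3 = 10·12/3 = 40 kN
Superposition: R_A = 25 kN, R_B = 55 kN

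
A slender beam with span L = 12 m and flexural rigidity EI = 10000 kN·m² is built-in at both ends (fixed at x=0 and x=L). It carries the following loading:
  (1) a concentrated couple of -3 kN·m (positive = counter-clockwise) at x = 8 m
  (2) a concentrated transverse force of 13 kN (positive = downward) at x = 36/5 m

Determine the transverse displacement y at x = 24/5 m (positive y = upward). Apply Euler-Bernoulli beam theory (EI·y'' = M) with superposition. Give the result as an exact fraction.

y(24/5) = -80862/9765625 m

Load 1 — applied couple M₀=-3 kN·m at a=8 m (b=L-a=4):
  y_1 = (R_Ax³/6 - M_Ax²/2)/EI  [x≤a] with R_A=-1/3, M_A=-1 = ((-1/3)·(24/5)³/6 - (-1)·(24/5)²/2)/10000 = 42/78125 m
Load 2 — point force P=13 kN at a=36/5 m (b=L-a=24/5):
  y_2 = -Pb²x²(3aL-(3a+b)x)/(6L³EI)  [x≤a] = -13·(24/5)²·(24/5)²·(3·(36/5)·12-(3·(36/5)+(24/5))·(24/5))/(6·12³·10000) = -86112/9765625 m
Superposition: y = Σ y_i = -80862/9765625 m ≈ -0.008280 m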